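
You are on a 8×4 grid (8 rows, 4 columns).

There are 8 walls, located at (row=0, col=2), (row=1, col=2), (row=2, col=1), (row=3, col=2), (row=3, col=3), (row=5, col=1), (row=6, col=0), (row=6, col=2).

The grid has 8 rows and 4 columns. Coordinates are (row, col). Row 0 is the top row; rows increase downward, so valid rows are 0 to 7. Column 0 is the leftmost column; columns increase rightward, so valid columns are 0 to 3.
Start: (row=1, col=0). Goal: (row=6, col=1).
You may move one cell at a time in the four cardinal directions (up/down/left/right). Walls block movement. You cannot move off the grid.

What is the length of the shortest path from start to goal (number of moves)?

BFS from (row=1, col=0) until reaching (row=6, col=1):
  Distance 0: (row=1, col=0)
  Distance 1: (row=0, col=0), (row=1, col=1), (row=2, col=0)
  Distance 2: (row=0, col=1), (row=3, col=0)
  Distance 3: (row=3, col=1), (row=4, col=0)
  Distance 4: (row=4, col=1), (row=5, col=0)
  Distance 5: (row=4, col=2)
  Distance 6: (row=4, col=3), (row=5, col=2)
  Distance 7: (row=5, col=3)
  Distance 8: (row=6, col=3)
  Distance 9: (row=7, col=3)
  Distance 10: (row=7, col=2)
  Distance 11: (row=7, col=1)
  Distance 12: (row=6, col=1), (row=7, col=0)  <- goal reached here
One shortest path (12 moves): (row=1, col=0) -> (row=2, col=0) -> (row=3, col=0) -> (row=3, col=1) -> (row=4, col=1) -> (row=4, col=2) -> (row=4, col=3) -> (row=5, col=3) -> (row=6, col=3) -> (row=7, col=3) -> (row=7, col=2) -> (row=7, col=1) -> (row=6, col=1)

Answer: Shortest path length: 12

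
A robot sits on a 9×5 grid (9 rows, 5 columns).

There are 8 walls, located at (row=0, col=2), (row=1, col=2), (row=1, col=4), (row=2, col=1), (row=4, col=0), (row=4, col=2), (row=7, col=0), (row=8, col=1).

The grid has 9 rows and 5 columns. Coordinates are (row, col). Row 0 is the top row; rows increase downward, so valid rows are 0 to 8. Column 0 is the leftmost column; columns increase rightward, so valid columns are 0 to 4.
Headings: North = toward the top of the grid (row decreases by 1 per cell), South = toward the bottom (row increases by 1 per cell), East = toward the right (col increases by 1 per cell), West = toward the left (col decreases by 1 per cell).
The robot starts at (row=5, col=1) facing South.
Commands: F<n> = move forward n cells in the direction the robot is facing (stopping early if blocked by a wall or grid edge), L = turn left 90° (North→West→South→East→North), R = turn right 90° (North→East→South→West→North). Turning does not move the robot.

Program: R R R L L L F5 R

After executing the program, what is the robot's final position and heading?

Answer: Final position: (row=7, col=1), facing West

Derivation:
Start: (row=5, col=1), facing South
  R: turn right, now facing West
  R: turn right, now facing North
  R: turn right, now facing East
  L: turn left, now facing North
  L: turn left, now facing West
  L: turn left, now facing South
  F5: move forward 2/5 (blocked), now at (row=7, col=1)
  R: turn right, now facing West
Final: (row=7, col=1), facing West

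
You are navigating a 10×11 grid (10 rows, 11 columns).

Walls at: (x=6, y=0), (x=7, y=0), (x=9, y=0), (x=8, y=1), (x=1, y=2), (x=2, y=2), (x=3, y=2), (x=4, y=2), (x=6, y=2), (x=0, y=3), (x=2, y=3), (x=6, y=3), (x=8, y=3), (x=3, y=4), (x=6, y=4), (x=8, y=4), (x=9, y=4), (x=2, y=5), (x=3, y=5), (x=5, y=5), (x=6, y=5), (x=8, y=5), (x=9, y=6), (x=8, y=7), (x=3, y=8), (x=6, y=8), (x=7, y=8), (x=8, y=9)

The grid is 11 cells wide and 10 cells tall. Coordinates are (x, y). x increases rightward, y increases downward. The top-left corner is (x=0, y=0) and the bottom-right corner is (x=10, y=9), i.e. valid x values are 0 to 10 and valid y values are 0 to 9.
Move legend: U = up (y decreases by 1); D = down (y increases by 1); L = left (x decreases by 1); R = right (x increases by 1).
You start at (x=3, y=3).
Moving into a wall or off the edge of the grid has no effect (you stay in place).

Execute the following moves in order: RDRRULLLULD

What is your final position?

Start: (x=3, y=3)
  R (right): (x=3, y=3) -> (x=4, y=3)
  D (down): (x=4, y=3) -> (x=4, y=4)
  R (right): (x=4, y=4) -> (x=5, y=4)
  R (right): blocked, stay at (x=5, y=4)
  U (up): (x=5, y=4) -> (x=5, y=3)
  L (left): (x=5, y=3) -> (x=4, y=3)
  L (left): (x=4, y=3) -> (x=3, y=3)
  L (left): blocked, stay at (x=3, y=3)
  U (up): blocked, stay at (x=3, y=3)
  L (left): blocked, stay at (x=3, y=3)
  D (down): blocked, stay at (x=3, y=3)
Final: (x=3, y=3)

Answer: Final position: (x=3, y=3)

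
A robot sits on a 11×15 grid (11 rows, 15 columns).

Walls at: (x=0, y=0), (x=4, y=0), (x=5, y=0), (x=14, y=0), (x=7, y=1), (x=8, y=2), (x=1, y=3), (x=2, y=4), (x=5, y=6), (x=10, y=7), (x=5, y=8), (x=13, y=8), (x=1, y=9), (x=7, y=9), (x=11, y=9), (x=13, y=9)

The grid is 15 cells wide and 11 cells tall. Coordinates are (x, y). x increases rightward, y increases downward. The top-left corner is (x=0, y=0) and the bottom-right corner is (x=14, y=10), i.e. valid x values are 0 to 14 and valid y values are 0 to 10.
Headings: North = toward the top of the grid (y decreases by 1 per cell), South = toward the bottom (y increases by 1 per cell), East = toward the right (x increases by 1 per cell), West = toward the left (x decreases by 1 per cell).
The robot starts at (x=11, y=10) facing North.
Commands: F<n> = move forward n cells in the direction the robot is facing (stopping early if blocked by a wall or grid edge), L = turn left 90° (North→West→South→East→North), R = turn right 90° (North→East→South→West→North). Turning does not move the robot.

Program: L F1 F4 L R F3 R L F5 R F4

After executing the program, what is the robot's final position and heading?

Start: (x=11, y=10), facing North
  L: turn left, now facing West
  F1: move forward 1, now at (x=10, y=10)
  F4: move forward 4, now at (x=6, y=10)
  L: turn left, now facing South
  R: turn right, now facing West
  F3: move forward 3, now at (x=3, y=10)
  R: turn right, now facing North
  L: turn left, now facing West
  F5: move forward 3/5 (blocked), now at (x=0, y=10)
  R: turn right, now facing North
  F4: move forward 4, now at (x=0, y=6)
Final: (x=0, y=6), facing North

Answer: Final position: (x=0, y=6), facing North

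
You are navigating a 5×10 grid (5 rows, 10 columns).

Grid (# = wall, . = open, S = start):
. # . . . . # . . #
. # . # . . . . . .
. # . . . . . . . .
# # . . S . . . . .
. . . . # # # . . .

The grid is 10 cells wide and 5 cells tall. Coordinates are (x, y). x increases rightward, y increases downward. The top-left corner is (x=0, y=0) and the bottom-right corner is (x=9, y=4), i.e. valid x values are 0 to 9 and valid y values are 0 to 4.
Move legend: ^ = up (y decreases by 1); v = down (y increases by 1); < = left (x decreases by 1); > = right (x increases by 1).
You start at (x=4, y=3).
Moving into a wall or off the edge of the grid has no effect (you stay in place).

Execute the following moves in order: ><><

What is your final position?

Start: (x=4, y=3)
  > (right): (x=4, y=3) -> (x=5, y=3)
  < (left): (x=5, y=3) -> (x=4, y=3)
  > (right): (x=4, y=3) -> (x=5, y=3)
  < (left): (x=5, y=3) -> (x=4, y=3)
Final: (x=4, y=3)

Answer: Final position: (x=4, y=3)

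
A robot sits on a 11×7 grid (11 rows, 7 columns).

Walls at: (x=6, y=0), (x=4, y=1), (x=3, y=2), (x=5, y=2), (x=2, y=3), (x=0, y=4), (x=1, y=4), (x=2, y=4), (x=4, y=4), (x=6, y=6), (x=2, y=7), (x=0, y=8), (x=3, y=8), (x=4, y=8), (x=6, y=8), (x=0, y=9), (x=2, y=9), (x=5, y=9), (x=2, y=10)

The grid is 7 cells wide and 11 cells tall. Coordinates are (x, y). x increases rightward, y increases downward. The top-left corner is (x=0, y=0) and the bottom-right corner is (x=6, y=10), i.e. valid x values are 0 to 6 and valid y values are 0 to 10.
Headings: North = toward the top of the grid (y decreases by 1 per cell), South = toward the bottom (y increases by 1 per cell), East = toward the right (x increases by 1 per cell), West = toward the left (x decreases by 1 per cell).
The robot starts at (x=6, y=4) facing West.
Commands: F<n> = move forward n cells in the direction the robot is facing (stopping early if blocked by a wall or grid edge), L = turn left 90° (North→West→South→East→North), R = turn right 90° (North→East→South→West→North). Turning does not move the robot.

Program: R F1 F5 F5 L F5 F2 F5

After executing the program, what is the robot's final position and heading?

Start: (x=6, y=4), facing West
  R: turn right, now facing North
  F1: move forward 1, now at (x=6, y=3)
  F5: move forward 2/5 (blocked), now at (x=6, y=1)
  F5: move forward 0/5 (blocked), now at (x=6, y=1)
  L: turn left, now facing West
  F5: move forward 1/5 (blocked), now at (x=5, y=1)
  F2: move forward 0/2 (blocked), now at (x=5, y=1)
  F5: move forward 0/5 (blocked), now at (x=5, y=1)
Final: (x=5, y=1), facing West

Answer: Final position: (x=5, y=1), facing West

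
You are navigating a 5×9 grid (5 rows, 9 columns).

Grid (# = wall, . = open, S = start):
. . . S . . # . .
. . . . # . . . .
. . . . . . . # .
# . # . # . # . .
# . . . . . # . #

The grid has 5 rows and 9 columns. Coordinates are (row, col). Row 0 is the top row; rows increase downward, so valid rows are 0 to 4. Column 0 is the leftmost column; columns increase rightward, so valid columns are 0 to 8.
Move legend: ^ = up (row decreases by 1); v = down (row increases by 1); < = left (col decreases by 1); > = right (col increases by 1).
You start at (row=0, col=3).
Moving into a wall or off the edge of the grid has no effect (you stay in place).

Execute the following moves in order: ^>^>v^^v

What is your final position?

Answer: Final position: (row=1, col=5)

Derivation:
Start: (row=0, col=3)
  ^ (up): blocked, stay at (row=0, col=3)
  > (right): (row=0, col=3) -> (row=0, col=4)
  ^ (up): blocked, stay at (row=0, col=4)
  > (right): (row=0, col=4) -> (row=0, col=5)
  v (down): (row=0, col=5) -> (row=1, col=5)
  ^ (up): (row=1, col=5) -> (row=0, col=5)
  ^ (up): blocked, stay at (row=0, col=5)
  v (down): (row=0, col=5) -> (row=1, col=5)
Final: (row=1, col=5)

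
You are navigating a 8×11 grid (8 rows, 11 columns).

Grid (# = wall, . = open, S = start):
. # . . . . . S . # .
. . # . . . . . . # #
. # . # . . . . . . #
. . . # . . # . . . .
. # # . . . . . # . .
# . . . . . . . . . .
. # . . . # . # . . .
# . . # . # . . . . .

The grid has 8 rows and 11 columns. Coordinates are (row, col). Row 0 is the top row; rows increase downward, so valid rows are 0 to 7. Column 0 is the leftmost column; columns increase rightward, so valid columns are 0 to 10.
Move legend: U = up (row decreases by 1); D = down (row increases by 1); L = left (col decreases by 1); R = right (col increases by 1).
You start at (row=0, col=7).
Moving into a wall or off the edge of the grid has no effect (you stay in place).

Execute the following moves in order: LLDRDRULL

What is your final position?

Start: (row=0, col=7)
  L (left): (row=0, col=7) -> (row=0, col=6)
  L (left): (row=0, col=6) -> (row=0, col=5)
  D (down): (row=0, col=5) -> (row=1, col=5)
  R (right): (row=1, col=5) -> (row=1, col=6)
  D (down): (row=1, col=6) -> (row=2, col=6)
  R (right): (row=2, col=6) -> (row=2, col=7)
  U (up): (row=2, col=7) -> (row=1, col=7)
  L (left): (row=1, col=7) -> (row=1, col=6)
  L (left): (row=1, col=6) -> (row=1, col=5)
Final: (row=1, col=5)

Answer: Final position: (row=1, col=5)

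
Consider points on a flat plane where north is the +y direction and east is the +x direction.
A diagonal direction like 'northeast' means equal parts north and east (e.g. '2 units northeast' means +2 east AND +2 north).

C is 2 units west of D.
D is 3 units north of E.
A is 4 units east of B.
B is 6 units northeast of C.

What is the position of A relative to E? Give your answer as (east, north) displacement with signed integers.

Answer: A is at (east=8, north=9) relative to E.

Derivation:
Place E at the origin (east=0, north=0).
  D is 3 units north of E: delta (east=+0, north=+3); D at (east=0, north=3).
  C is 2 units west of D: delta (east=-2, north=+0); C at (east=-2, north=3).
  B is 6 units northeast of C: delta (east=+6, north=+6); B at (east=4, north=9).
  A is 4 units east of B: delta (east=+4, north=+0); A at (east=8, north=9).
Therefore A relative to E: (east=8, north=9).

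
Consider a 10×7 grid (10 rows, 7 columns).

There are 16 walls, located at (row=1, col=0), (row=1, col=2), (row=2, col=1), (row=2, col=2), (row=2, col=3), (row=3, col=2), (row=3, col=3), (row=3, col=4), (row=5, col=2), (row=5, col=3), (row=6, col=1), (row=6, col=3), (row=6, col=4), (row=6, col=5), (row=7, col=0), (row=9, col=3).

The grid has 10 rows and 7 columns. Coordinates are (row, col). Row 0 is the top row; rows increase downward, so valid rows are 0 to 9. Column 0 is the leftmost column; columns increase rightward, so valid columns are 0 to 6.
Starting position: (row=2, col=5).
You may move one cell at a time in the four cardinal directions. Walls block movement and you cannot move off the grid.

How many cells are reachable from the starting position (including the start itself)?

BFS flood-fill from (row=2, col=5):
  Distance 0: (row=2, col=5)
  Distance 1: (row=1, col=5), (row=2, col=4), (row=2, col=6), (row=3, col=5)
  Distance 2: (row=0, col=5), (row=1, col=4), (row=1, col=6), (row=3, col=6), (row=4, col=5)
  Distance 3: (row=0, col=4), (row=0, col=6), (row=1, col=3), (row=4, col=4), (row=4, col=6), (row=5, col=5)
  Distance 4: (row=0, col=3), (row=4, col=3), (row=5, col=4), (row=5, col=6)
  Distance 5: (row=0, col=2), (row=4, col=2), (row=6, col=6)
  Distance 6: (row=0, col=1), (row=4, col=1), (row=7, col=6)
  Distance 7: (row=0, col=0), (row=1, col=1), (row=3, col=1), (row=4, col=0), (row=5, col=1), (row=7, col=5), (row=8, col=6)
  Distance 8: (row=3, col=0), (row=5, col=0), (row=7, col=4), (row=8, col=5), (row=9, col=6)
  Distance 9: (row=2, col=0), (row=6, col=0), (row=7, col=3), (row=8, col=4), (row=9, col=5)
  Distance 10: (row=7, col=2), (row=8, col=3), (row=9, col=4)
  Distance 11: (row=6, col=2), (row=7, col=1), (row=8, col=2)
  Distance 12: (row=8, col=1), (row=9, col=2)
  Distance 13: (row=8, col=0), (row=9, col=1)
  Distance 14: (row=9, col=0)
Total reachable: 54 (grid has 54 open cells total)

Answer: Reachable cells: 54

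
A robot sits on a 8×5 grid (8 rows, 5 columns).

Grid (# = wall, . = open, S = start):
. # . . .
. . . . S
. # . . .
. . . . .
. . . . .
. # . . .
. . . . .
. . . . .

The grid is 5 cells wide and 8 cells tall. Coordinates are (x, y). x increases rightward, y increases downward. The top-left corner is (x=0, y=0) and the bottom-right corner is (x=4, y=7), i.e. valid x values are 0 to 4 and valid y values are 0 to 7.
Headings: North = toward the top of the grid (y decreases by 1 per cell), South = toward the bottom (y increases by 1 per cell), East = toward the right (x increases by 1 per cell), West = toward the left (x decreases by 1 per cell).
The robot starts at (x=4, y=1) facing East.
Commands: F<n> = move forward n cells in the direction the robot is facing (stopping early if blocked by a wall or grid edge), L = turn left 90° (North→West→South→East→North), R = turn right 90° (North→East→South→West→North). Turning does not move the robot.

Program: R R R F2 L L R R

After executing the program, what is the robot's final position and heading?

Start: (x=4, y=1), facing East
  R: turn right, now facing South
  R: turn right, now facing West
  R: turn right, now facing North
  F2: move forward 1/2 (blocked), now at (x=4, y=0)
  L: turn left, now facing West
  L: turn left, now facing South
  R: turn right, now facing West
  R: turn right, now facing North
Final: (x=4, y=0), facing North

Answer: Final position: (x=4, y=0), facing North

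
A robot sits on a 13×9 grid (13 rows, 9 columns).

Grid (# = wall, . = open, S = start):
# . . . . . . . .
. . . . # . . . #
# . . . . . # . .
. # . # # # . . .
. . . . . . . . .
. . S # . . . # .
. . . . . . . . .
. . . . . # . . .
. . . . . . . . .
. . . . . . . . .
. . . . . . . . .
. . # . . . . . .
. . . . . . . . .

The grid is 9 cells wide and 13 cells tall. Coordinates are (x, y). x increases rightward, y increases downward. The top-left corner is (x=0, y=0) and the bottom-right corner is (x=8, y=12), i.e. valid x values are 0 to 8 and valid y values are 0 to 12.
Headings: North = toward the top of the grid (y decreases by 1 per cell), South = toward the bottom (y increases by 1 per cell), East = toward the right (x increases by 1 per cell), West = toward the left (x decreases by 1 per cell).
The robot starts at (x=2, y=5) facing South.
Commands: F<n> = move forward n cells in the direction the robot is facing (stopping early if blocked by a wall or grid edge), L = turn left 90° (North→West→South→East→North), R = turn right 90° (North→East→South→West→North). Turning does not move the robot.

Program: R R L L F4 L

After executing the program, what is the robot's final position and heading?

Answer: Final position: (x=2, y=9), facing East

Derivation:
Start: (x=2, y=5), facing South
  R: turn right, now facing West
  R: turn right, now facing North
  L: turn left, now facing West
  L: turn left, now facing South
  F4: move forward 4, now at (x=2, y=9)
  L: turn left, now facing East
Final: (x=2, y=9), facing East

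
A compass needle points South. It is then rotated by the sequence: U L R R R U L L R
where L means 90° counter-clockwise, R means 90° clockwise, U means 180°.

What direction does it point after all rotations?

Answer: Final heading: West

Derivation:
Start: South
  U (U-turn (180°)) -> North
  L (left (90° counter-clockwise)) -> West
  R (right (90° clockwise)) -> North
  R (right (90° clockwise)) -> East
  R (right (90° clockwise)) -> South
  U (U-turn (180°)) -> North
  L (left (90° counter-clockwise)) -> West
  L (left (90° counter-clockwise)) -> South
  R (right (90° clockwise)) -> West
Final: West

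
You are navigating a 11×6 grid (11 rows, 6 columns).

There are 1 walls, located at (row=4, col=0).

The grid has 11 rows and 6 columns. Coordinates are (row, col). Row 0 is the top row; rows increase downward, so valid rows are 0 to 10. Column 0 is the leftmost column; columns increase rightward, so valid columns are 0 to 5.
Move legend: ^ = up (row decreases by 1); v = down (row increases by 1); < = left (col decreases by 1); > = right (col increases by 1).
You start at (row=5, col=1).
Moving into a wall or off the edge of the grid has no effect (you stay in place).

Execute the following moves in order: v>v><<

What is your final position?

Start: (row=5, col=1)
  v (down): (row=5, col=1) -> (row=6, col=1)
  > (right): (row=6, col=1) -> (row=6, col=2)
  v (down): (row=6, col=2) -> (row=7, col=2)
  > (right): (row=7, col=2) -> (row=7, col=3)
  < (left): (row=7, col=3) -> (row=7, col=2)
  < (left): (row=7, col=2) -> (row=7, col=1)
Final: (row=7, col=1)

Answer: Final position: (row=7, col=1)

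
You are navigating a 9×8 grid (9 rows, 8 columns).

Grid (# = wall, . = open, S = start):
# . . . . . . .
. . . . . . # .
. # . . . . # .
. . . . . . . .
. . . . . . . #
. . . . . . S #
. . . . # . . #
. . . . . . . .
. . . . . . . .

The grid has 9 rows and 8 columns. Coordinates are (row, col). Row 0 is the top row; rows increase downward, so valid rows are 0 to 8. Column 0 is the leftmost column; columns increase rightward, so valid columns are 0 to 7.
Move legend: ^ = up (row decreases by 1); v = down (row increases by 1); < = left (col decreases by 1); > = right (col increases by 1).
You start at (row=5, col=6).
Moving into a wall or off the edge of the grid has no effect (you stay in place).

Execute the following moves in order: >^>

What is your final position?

Answer: Final position: (row=4, col=6)

Derivation:
Start: (row=5, col=6)
  > (right): blocked, stay at (row=5, col=6)
  ^ (up): (row=5, col=6) -> (row=4, col=6)
  > (right): blocked, stay at (row=4, col=6)
Final: (row=4, col=6)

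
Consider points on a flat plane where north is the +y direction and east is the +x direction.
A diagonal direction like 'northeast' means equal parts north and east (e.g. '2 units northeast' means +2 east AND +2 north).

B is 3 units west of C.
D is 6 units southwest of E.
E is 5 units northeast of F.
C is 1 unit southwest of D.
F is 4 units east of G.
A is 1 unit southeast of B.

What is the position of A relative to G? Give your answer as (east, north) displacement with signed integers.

Place G at the origin (east=0, north=0).
  F is 4 units east of G: delta (east=+4, north=+0); F at (east=4, north=0).
  E is 5 units northeast of F: delta (east=+5, north=+5); E at (east=9, north=5).
  D is 6 units southwest of E: delta (east=-6, north=-6); D at (east=3, north=-1).
  C is 1 unit southwest of D: delta (east=-1, north=-1); C at (east=2, north=-2).
  B is 3 units west of C: delta (east=-3, north=+0); B at (east=-1, north=-2).
  A is 1 unit southeast of B: delta (east=+1, north=-1); A at (east=0, north=-3).
Therefore A relative to G: (east=0, north=-3).

Answer: A is at (east=0, north=-3) relative to G.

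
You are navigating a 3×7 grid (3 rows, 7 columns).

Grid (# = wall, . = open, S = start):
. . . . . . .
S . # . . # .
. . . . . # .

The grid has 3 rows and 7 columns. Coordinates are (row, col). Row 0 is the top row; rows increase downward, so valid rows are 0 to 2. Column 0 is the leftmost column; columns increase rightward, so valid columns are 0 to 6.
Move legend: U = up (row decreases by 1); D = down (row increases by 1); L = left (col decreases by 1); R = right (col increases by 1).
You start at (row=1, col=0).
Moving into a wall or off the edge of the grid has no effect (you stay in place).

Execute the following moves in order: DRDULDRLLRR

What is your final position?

Start: (row=1, col=0)
  D (down): (row=1, col=0) -> (row=2, col=0)
  R (right): (row=2, col=0) -> (row=2, col=1)
  D (down): blocked, stay at (row=2, col=1)
  U (up): (row=2, col=1) -> (row=1, col=1)
  L (left): (row=1, col=1) -> (row=1, col=0)
  D (down): (row=1, col=0) -> (row=2, col=0)
  R (right): (row=2, col=0) -> (row=2, col=1)
  L (left): (row=2, col=1) -> (row=2, col=0)
  L (left): blocked, stay at (row=2, col=0)
  R (right): (row=2, col=0) -> (row=2, col=1)
  R (right): (row=2, col=1) -> (row=2, col=2)
Final: (row=2, col=2)

Answer: Final position: (row=2, col=2)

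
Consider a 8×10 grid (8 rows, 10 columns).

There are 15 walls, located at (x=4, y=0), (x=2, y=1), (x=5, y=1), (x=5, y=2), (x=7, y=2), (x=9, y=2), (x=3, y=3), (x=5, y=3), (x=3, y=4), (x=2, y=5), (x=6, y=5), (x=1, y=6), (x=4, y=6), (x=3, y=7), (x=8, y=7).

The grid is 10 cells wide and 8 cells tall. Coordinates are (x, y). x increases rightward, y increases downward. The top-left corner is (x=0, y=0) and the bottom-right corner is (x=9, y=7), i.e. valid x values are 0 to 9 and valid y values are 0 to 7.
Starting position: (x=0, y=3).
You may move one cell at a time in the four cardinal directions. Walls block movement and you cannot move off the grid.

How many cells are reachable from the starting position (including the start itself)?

BFS flood-fill from (x=0, y=3):
  Distance 0: (x=0, y=3)
  Distance 1: (x=0, y=2), (x=1, y=3), (x=0, y=4)
  Distance 2: (x=0, y=1), (x=1, y=2), (x=2, y=3), (x=1, y=4), (x=0, y=5)
  Distance 3: (x=0, y=0), (x=1, y=1), (x=2, y=2), (x=2, y=4), (x=1, y=5), (x=0, y=6)
  Distance 4: (x=1, y=0), (x=3, y=2), (x=0, y=7)
  Distance 5: (x=2, y=0), (x=3, y=1), (x=4, y=2), (x=1, y=7)
  Distance 6: (x=3, y=0), (x=4, y=1), (x=4, y=3), (x=2, y=7)
  Distance 7: (x=4, y=4), (x=2, y=6)
  Distance 8: (x=5, y=4), (x=4, y=5), (x=3, y=6)
  Distance 9: (x=6, y=4), (x=3, y=5), (x=5, y=5)
  Distance 10: (x=6, y=3), (x=7, y=4), (x=5, y=6)
  Distance 11: (x=6, y=2), (x=7, y=3), (x=8, y=4), (x=7, y=5), (x=6, y=6), (x=5, y=7)
  Distance 12: (x=6, y=1), (x=8, y=3), (x=9, y=4), (x=8, y=5), (x=7, y=6), (x=4, y=7), (x=6, y=7)
  Distance 13: (x=6, y=0), (x=7, y=1), (x=8, y=2), (x=9, y=3), (x=9, y=5), (x=8, y=6), (x=7, y=7)
  Distance 14: (x=5, y=0), (x=7, y=0), (x=8, y=1), (x=9, y=6)
  Distance 15: (x=8, y=0), (x=9, y=1), (x=9, y=7)
  Distance 16: (x=9, y=0)
Total reachable: 65 (grid has 65 open cells total)

Answer: Reachable cells: 65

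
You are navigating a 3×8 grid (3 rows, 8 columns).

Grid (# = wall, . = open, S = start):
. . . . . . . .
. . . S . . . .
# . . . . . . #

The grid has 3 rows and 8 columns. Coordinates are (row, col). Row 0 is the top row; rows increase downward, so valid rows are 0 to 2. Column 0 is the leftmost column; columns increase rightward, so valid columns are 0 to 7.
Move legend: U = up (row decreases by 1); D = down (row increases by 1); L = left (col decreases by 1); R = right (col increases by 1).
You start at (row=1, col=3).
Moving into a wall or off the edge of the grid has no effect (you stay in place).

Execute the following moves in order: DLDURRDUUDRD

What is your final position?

Answer: Final position: (row=2, col=5)

Derivation:
Start: (row=1, col=3)
  D (down): (row=1, col=3) -> (row=2, col=3)
  L (left): (row=2, col=3) -> (row=2, col=2)
  D (down): blocked, stay at (row=2, col=2)
  U (up): (row=2, col=2) -> (row=1, col=2)
  R (right): (row=1, col=2) -> (row=1, col=3)
  R (right): (row=1, col=3) -> (row=1, col=4)
  D (down): (row=1, col=4) -> (row=2, col=4)
  U (up): (row=2, col=4) -> (row=1, col=4)
  U (up): (row=1, col=4) -> (row=0, col=4)
  D (down): (row=0, col=4) -> (row=1, col=4)
  R (right): (row=1, col=4) -> (row=1, col=5)
  D (down): (row=1, col=5) -> (row=2, col=5)
Final: (row=2, col=5)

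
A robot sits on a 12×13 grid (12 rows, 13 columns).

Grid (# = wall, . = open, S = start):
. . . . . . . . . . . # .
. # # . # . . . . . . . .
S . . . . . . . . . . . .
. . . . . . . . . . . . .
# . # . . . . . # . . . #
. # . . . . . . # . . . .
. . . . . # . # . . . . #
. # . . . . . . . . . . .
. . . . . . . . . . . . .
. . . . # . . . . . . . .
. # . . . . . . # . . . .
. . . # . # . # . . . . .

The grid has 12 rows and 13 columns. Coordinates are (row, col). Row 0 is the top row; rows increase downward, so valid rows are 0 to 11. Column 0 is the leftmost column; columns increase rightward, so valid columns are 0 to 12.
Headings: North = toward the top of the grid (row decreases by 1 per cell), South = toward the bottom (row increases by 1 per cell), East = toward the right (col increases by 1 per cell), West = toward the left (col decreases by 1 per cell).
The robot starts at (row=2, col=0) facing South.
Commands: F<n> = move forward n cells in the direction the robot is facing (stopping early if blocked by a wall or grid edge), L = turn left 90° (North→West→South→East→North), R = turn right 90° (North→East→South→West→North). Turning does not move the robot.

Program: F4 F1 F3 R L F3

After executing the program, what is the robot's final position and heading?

Start: (row=2, col=0), facing South
  F4: move forward 1/4 (blocked), now at (row=3, col=0)
  F1: move forward 0/1 (blocked), now at (row=3, col=0)
  F3: move forward 0/3 (blocked), now at (row=3, col=0)
  R: turn right, now facing West
  L: turn left, now facing South
  F3: move forward 0/3 (blocked), now at (row=3, col=0)
Final: (row=3, col=0), facing South

Answer: Final position: (row=3, col=0), facing South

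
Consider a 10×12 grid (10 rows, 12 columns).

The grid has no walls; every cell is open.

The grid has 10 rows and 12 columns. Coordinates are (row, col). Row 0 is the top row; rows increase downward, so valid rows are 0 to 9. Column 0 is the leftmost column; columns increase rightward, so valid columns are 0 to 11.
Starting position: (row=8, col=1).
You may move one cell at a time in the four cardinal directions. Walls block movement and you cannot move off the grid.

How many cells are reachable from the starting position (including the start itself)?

Answer: Reachable cells: 120

Derivation:
BFS flood-fill from (row=8, col=1):
  Distance 0: (row=8, col=1)
  Distance 1: (row=7, col=1), (row=8, col=0), (row=8, col=2), (row=9, col=1)
  Distance 2: (row=6, col=1), (row=7, col=0), (row=7, col=2), (row=8, col=3), (row=9, col=0), (row=9, col=2)
  Distance 3: (row=5, col=1), (row=6, col=0), (row=6, col=2), (row=7, col=3), (row=8, col=4), (row=9, col=3)
  Distance 4: (row=4, col=1), (row=5, col=0), (row=5, col=2), (row=6, col=3), (row=7, col=4), (row=8, col=5), (row=9, col=4)
  Distance 5: (row=3, col=1), (row=4, col=0), (row=4, col=2), (row=5, col=3), (row=6, col=4), (row=7, col=5), (row=8, col=6), (row=9, col=5)
  Distance 6: (row=2, col=1), (row=3, col=0), (row=3, col=2), (row=4, col=3), (row=5, col=4), (row=6, col=5), (row=7, col=6), (row=8, col=7), (row=9, col=6)
  Distance 7: (row=1, col=1), (row=2, col=0), (row=2, col=2), (row=3, col=3), (row=4, col=4), (row=5, col=5), (row=6, col=6), (row=7, col=7), (row=8, col=8), (row=9, col=7)
  Distance 8: (row=0, col=1), (row=1, col=0), (row=1, col=2), (row=2, col=3), (row=3, col=4), (row=4, col=5), (row=5, col=6), (row=6, col=7), (row=7, col=8), (row=8, col=9), (row=9, col=8)
  Distance 9: (row=0, col=0), (row=0, col=2), (row=1, col=3), (row=2, col=4), (row=3, col=5), (row=4, col=6), (row=5, col=7), (row=6, col=8), (row=7, col=9), (row=8, col=10), (row=9, col=9)
  Distance 10: (row=0, col=3), (row=1, col=4), (row=2, col=5), (row=3, col=6), (row=4, col=7), (row=5, col=8), (row=6, col=9), (row=7, col=10), (row=8, col=11), (row=9, col=10)
  Distance 11: (row=0, col=4), (row=1, col=5), (row=2, col=6), (row=3, col=7), (row=4, col=8), (row=5, col=9), (row=6, col=10), (row=7, col=11), (row=9, col=11)
  Distance 12: (row=0, col=5), (row=1, col=6), (row=2, col=7), (row=3, col=8), (row=4, col=9), (row=5, col=10), (row=6, col=11)
  Distance 13: (row=0, col=6), (row=1, col=7), (row=2, col=8), (row=3, col=9), (row=4, col=10), (row=5, col=11)
  Distance 14: (row=0, col=7), (row=1, col=8), (row=2, col=9), (row=3, col=10), (row=4, col=11)
  Distance 15: (row=0, col=8), (row=1, col=9), (row=2, col=10), (row=3, col=11)
  Distance 16: (row=0, col=9), (row=1, col=10), (row=2, col=11)
  Distance 17: (row=0, col=10), (row=1, col=11)
  Distance 18: (row=0, col=11)
Total reachable: 120 (grid has 120 open cells total)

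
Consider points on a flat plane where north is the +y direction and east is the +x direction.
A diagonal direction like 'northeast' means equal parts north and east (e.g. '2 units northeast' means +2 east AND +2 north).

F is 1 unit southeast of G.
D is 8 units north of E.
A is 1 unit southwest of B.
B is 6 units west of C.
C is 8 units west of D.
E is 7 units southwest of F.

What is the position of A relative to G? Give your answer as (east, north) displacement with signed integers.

Answer: A is at (east=-21, north=-1) relative to G.

Derivation:
Place G at the origin (east=0, north=0).
  F is 1 unit southeast of G: delta (east=+1, north=-1); F at (east=1, north=-1).
  E is 7 units southwest of F: delta (east=-7, north=-7); E at (east=-6, north=-8).
  D is 8 units north of E: delta (east=+0, north=+8); D at (east=-6, north=0).
  C is 8 units west of D: delta (east=-8, north=+0); C at (east=-14, north=0).
  B is 6 units west of C: delta (east=-6, north=+0); B at (east=-20, north=0).
  A is 1 unit southwest of B: delta (east=-1, north=-1); A at (east=-21, north=-1).
Therefore A relative to G: (east=-21, north=-1).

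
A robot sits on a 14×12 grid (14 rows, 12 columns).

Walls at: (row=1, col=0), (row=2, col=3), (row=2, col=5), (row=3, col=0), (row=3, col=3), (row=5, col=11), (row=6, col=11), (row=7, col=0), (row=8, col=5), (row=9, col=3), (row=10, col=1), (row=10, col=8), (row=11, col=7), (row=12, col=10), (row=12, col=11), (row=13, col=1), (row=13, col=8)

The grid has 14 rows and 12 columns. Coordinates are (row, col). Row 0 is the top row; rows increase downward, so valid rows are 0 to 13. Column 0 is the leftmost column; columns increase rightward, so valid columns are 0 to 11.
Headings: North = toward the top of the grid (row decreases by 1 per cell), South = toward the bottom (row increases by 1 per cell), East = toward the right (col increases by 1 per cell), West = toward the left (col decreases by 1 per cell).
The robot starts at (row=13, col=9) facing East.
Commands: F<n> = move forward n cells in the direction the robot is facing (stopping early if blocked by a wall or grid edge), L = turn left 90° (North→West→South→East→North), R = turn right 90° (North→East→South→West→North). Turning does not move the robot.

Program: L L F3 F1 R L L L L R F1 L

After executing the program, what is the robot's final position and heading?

Start: (row=13, col=9), facing East
  L: turn left, now facing North
  L: turn left, now facing West
  F3: move forward 0/3 (blocked), now at (row=13, col=9)
  F1: move forward 0/1 (blocked), now at (row=13, col=9)
  R: turn right, now facing North
  L: turn left, now facing West
  L: turn left, now facing South
  L: turn left, now facing East
  L: turn left, now facing North
  R: turn right, now facing East
  F1: move forward 1, now at (row=13, col=10)
  L: turn left, now facing North
Final: (row=13, col=10), facing North

Answer: Final position: (row=13, col=10), facing North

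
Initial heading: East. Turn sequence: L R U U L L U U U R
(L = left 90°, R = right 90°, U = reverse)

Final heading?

Answer: Final heading: South

Derivation:
Start: East
  L (left (90° counter-clockwise)) -> North
  R (right (90° clockwise)) -> East
  U (U-turn (180°)) -> West
  U (U-turn (180°)) -> East
  L (left (90° counter-clockwise)) -> North
  L (left (90° counter-clockwise)) -> West
  U (U-turn (180°)) -> East
  U (U-turn (180°)) -> West
  U (U-turn (180°)) -> East
  R (right (90° clockwise)) -> South
Final: South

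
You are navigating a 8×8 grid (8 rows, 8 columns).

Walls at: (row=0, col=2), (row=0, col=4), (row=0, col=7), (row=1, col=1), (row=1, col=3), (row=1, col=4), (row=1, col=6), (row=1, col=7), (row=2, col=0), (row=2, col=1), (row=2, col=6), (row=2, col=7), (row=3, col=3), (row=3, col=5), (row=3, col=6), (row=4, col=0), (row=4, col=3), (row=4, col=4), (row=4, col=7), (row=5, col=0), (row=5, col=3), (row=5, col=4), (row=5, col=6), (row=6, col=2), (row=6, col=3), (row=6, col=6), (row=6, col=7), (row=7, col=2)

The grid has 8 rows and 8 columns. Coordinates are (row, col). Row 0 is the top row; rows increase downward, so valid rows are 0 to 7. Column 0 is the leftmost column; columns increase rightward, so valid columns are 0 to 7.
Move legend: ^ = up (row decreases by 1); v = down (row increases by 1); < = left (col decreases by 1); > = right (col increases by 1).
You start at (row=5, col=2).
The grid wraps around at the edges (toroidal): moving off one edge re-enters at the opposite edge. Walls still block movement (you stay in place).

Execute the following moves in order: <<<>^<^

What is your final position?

Start: (row=5, col=2)
  < (left): (row=5, col=2) -> (row=5, col=1)
  < (left): blocked, stay at (row=5, col=1)
  < (left): blocked, stay at (row=5, col=1)
  > (right): (row=5, col=1) -> (row=5, col=2)
  ^ (up): (row=5, col=2) -> (row=4, col=2)
  < (left): (row=4, col=2) -> (row=4, col=1)
  ^ (up): (row=4, col=1) -> (row=3, col=1)
Final: (row=3, col=1)

Answer: Final position: (row=3, col=1)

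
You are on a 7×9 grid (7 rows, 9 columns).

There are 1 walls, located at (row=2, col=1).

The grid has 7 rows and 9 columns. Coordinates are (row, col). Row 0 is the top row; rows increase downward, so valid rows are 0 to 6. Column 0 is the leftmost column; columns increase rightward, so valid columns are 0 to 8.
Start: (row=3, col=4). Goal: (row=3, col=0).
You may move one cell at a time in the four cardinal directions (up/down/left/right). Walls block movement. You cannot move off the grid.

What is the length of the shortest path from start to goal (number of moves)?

BFS from (row=3, col=4) until reaching (row=3, col=0):
  Distance 0: (row=3, col=4)
  Distance 1: (row=2, col=4), (row=3, col=3), (row=3, col=5), (row=4, col=4)
  Distance 2: (row=1, col=4), (row=2, col=3), (row=2, col=5), (row=3, col=2), (row=3, col=6), (row=4, col=3), (row=4, col=5), (row=5, col=4)
  Distance 3: (row=0, col=4), (row=1, col=3), (row=1, col=5), (row=2, col=2), (row=2, col=6), (row=3, col=1), (row=3, col=7), (row=4, col=2), (row=4, col=6), (row=5, col=3), (row=5, col=5), (row=6, col=4)
  Distance 4: (row=0, col=3), (row=0, col=5), (row=1, col=2), (row=1, col=6), (row=2, col=7), (row=3, col=0), (row=3, col=8), (row=4, col=1), (row=4, col=7), (row=5, col=2), (row=5, col=6), (row=6, col=3), (row=6, col=5)  <- goal reached here
One shortest path (4 moves): (row=3, col=4) -> (row=3, col=3) -> (row=3, col=2) -> (row=3, col=1) -> (row=3, col=0)

Answer: Shortest path length: 4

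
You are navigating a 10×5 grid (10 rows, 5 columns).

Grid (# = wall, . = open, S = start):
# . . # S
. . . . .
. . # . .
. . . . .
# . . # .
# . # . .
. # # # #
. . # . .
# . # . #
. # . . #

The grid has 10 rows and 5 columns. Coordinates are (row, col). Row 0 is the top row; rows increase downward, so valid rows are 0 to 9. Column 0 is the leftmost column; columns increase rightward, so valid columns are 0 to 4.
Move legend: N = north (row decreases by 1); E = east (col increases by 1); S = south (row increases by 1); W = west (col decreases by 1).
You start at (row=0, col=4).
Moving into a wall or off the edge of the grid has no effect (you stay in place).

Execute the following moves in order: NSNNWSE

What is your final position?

Answer: Final position: (row=1, col=4)

Derivation:
Start: (row=0, col=4)
  N (north): blocked, stay at (row=0, col=4)
  S (south): (row=0, col=4) -> (row=1, col=4)
  N (north): (row=1, col=4) -> (row=0, col=4)
  N (north): blocked, stay at (row=0, col=4)
  W (west): blocked, stay at (row=0, col=4)
  S (south): (row=0, col=4) -> (row=1, col=4)
  E (east): blocked, stay at (row=1, col=4)
Final: (row=1, col=4)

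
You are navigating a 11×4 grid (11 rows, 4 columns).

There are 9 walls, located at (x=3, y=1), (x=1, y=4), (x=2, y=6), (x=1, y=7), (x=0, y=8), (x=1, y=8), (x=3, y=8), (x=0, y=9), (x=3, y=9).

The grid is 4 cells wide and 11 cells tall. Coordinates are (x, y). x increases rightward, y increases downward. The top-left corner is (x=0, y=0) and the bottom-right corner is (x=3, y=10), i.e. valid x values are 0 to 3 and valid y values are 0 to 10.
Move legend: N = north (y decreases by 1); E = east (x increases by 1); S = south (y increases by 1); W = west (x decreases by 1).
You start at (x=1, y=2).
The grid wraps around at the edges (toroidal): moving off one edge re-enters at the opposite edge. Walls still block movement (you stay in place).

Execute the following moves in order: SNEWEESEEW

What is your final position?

Answer: Final position: (x=0, y=3)

Derivation:
Start: (x=1, y=2)
  S (south): (x=1, y=2) -> (x=1, y=3)
  N (north): (x=1, y=3) -> (x=1, y=2)
  E (east): (x=1, y=2) -> (x=2, y=2)
  W (west): (x=2, y=2) -> (x=1, y=2)
  E (east): (x=1, y=2) -> (x=2, y=2)
  E (east): (x=2, y=2) -> (x=3, y=2)
  S (south): (x=3, y=2) -> (x=3, y=3)
  E (east): (x=3, y=3) -> (x=0, y=3)
  E (east): (x=0, y=3) -> (x=1, y=3)
  W (west): (x=1, y=3) -> (x=0, y=3)
Final: (x=0, y=3)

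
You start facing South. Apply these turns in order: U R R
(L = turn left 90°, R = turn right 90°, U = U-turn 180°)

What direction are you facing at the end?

Start: South
  U (U-turn (180°)) -> North
  R (right (90° clockwise)) -> East
  R (right (90° clockwise)) -> South
Final: South

Answer: Final heading: South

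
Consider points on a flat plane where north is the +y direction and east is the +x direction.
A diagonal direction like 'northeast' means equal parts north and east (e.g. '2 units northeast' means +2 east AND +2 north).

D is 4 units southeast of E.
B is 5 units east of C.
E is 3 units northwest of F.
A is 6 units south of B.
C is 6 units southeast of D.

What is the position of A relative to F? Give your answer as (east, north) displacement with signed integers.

Place F at the origin (east=0, north=0).
  E is 3 units northwest of F: delta (east=-3, north=+3); E at (east=-3, north=3).
  D is 4 units southeast of E: delta (east=+4, north=-4); D at (east=1, north=-1).
  C is 6 units southeast of D: delta (east=+6, north=-6); C at (east=7, north=-7).
  B is 5 units east of C: delta (east=+5, north=+0); B at (east=12, north=-7).
  A is 6 units south of B: delta (east=+0, north=-6); A at (east=12, north=-13).
Therefore A relative to F: (east=12, north=-13).

Answer: A is at (east=12, north=-13) relative to F.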